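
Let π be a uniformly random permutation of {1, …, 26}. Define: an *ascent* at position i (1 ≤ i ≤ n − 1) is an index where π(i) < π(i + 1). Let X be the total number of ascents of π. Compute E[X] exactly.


Write X = Σ X_I over i = 1, …, 25, with X_I the indicator of one ascent.
There are 25 indicators.
For each fixed i, the pair (π(i), π(i+1)) is a uniformly random ordered pair of distinct values from {1, …, 26}; by symmetry P[π(i) < π(i+1)] = 1/2.
By linearity: E[X] = 25 · (1/2) = (26 − 1) · (1/2) = 25/2 ≈ 12.50000.

E[X] = 25/2 = 12.50000.


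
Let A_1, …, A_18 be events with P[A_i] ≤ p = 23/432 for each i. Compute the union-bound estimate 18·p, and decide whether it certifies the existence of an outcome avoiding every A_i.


Union bound: P[∪_{i=1}^{18} A_i] ≤ Σ_i P[A_i] ≤ 18·p = 18·(23/432) = 23/24.
Numerically: 23/24 ≈ 0.958333.
Is 23/24 < 1? YES.
Since P[∪ A_i] ≤ 23/24 < 1, the complement has P[∩ A_i^c] ≥ 1 − 23/24 = 1/24 > 0, so some outcome avoids every A_i.

18·p = 23/24 ≈ 0.958333; existence CERTIFIED by the union bound.


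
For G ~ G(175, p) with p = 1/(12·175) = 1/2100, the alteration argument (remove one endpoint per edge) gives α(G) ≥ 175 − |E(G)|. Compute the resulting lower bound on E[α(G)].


E[|E(G)|] = C(175, 2)·p = 15225 · (1/2100) = 29/4.
E[α(G)] ≥ n − E[|E(G)|] = 175 − 29/4 = 671/4.
Numerically: ≈ 167.7500.
(This is only a lower bound; the true E[α(G)] may be larger.)

E[α(G)] ≥ 671/4 ≈ 167.7500.


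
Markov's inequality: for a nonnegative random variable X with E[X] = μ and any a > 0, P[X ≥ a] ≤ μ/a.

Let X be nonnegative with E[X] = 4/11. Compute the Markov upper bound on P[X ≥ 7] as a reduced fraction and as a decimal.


μ = E[X] = 4/11, a = 7.
Markov: P[X ≥ 7] ≤ μ/a = (4/11)/7 = 4/77.
Numerically: ≈ 0.052.
(Since a = 7 > μ = 0.364, the bound 4/77 is < 1 and informative.)

P[X ≥ 7] ≤ 4/77 ≈ 0.052.


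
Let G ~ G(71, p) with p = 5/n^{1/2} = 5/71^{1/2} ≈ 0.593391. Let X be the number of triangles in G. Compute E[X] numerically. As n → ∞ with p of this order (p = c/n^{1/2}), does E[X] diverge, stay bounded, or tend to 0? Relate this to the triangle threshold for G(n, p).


Number of potential triangles: C(71, 3) = 57155.
Each occurs with probability p³ ≈ (0.593391)³ ≈ 2.08940433e-01.
By linearity: E[X] = C(71, 3)·p³ ≈ 57155 · 2.08940433e-01 ≈ 11941.990436.
Since α = 1/2 < 1, p = c/n^{1/2} ≫ 1/n is above the triangle threshold p ~ 1/n. Asymptotically E[X] ~ (c³/6)·n^{3(1−α)} = (5³/6)·n^{1.5} → ∞; triangles are abundant w.h.p.

E[X] ≈ 11941.990436; in regime p = Θ(1/n^{1/2}) E[X] diverges (above the triangle threshold p ~ 1/n).


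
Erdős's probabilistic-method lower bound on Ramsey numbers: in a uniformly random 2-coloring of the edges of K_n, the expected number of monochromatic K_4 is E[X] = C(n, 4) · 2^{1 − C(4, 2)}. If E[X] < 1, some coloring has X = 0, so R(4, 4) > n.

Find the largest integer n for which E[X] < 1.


We need C(n, 4) · 2^{1 − 6} < 1, i.e. C(n, 4) < 2^{6 − 1} = 32.
Check values of n near the boundary:
  n = 5: C(5, 4) = 5; 5 < 32? YES
  n = 6: C(6, 4) = 15; 15 < 32? YES
  n = 7: C(7, 4) = 35; 35 < 32? NO
  n = 8: C(8, 4) = 70; 70 < 32? NO
  n = 9: C(9, 4) = 126; 126 < 32? NO
The largest n with C(n, 4) < 32 is n = 6 (where E[X] = 15/32 ≈ 0.469). Hence R(4, 4) > 6, i.e. R(4, 4) ≥ 7.

Largest n = 6; hence R(4, 4) > 6.


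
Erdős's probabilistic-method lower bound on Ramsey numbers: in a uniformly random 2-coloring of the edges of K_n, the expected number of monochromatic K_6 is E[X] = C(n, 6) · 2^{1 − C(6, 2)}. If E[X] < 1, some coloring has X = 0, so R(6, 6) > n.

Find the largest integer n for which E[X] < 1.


We need C(n, 6) · 2^{1 − 15} < 1, i.e. C(n, 6) < 2^{15 − 1} = 16384.
Check values of n near the boundary:
  n = 11: C(11, 6) = 462; 462 < 16384? YES
  n = 12: C(12, 6) = 924; 924 < 16384? YES
  n = 13: C(13, 6) = 1716; 1716 < 16384? YES
  n = 14: C(14, 6) = 3003; 3003 < 16384? YES
  n = 15: C(15, 6) = 5005; 5005 < 16384? YES
  n = 16: C(16, 6) = 8008; 8008 < 16384? YES
  n = 17: C(17, 6) = 12376; 12376 < 16384? YES
  n = 18: C(18, 6) = 18564; 18564 < 16384? NO
  n = 19: C(19, 6) = 27132; 27132 < 16384? NO
  n = 20: C(20, 6) = 38760; 38760 < 16384? NO
The largest n with C(n, 6) < 16384 is n = 17 (where E[X] = 1547/2048 ≈ 0.7554). Hence R(6, 6) > 17, i.e. R(6, 6) ≥ 18.

Largest n = 17; hence R(6, 6) > 17.


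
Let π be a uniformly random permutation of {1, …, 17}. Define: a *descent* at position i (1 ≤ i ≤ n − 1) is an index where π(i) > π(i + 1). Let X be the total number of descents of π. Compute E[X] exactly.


Write X = Σ X_I over i = 1, …, 16, with X_I the indicator of one descent.
There are 16 indicators.
For each fixed i, the pair (π(i), π(i+1)) is a uniformly random ordered pair of distinct values from {1, …, 17}; by symmetry P[π(i) > π(i+1)] = 1/2.
By linearity: E[X] = 16 · (1/2) = (17 − 1) · (1/2) = 8 ≈ 8.0000.

E[X] = 8 = 8.0000.


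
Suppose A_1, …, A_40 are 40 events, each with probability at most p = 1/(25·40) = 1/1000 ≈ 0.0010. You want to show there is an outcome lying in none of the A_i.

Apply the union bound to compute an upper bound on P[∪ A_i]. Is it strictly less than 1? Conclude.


Union bound: P[∪_{i=1}^{40} A_i] ≤ Σ_i P[A_i] ≤ 40·p = 40·(1/1000) = 1/25.
Numerically: 1/25 ≈ 0.0400.
Is 1/25 < 1? YES.
Since P[∪ A_i] ≤ 1/25 < 1, the complement has P[∩ A_i^c] ≥ 1 − 1/25 = 24/25 > 0, so some outcome avoids every A_i.

40·p = 1/25 ≈ 0.0400; existence CERTIFIED by the union bound.


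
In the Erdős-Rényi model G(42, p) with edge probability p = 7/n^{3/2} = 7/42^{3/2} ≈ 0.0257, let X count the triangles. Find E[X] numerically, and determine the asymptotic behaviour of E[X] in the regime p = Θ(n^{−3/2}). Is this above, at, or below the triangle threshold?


Number of potential triangles: C(42, 3) = 11480.
Each occurs with probability p³ ≈ (0.0257)³ ≈ 1.70087e-05.
By linearity: E[X] = C(42, 3)·p³ ≈ 11480 · 1.70087e-05 ≈ 0.195.
Since α = 3/2 > 1, p = c/n^{3/2} = o(1/n) is below the triangle threshold p ~ 1/n. Asymptotically E[X] ~ (c³/6)·n^{3(1−α)} = (7³/6)·n^{-1.5} → 0, so by Markov's inequality G has no triangles w.h.p.

E[X] ≈ 0.195; in regime p = Θ(1/n^{3/2}) E[X] tends to 0 (below the triangle threshold p ~ 1/n).


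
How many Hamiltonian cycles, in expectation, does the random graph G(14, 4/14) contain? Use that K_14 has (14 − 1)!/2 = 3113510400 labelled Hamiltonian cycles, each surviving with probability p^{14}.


K_14 has (14 − 1)!/2 = 3113510400 labelled Hamiltonian cycles.
For each such Hamiltonian cycle H, let X_H = 1 if all 14 edges of H are present in G. Then P[X_H = 1] = p^{14} = (2/7)^{14} = 16384/678223072849.
Summing the indicators: E[X] = Σ_H E[X_H] = 3113510400 · p^{14} = 3113510400 · 16384/678223072849 = 7287393484800/96889010407.
Numerically: E[X] ≈ 75.2138.

E[X] = 3113510400 · (2/7)^{14} = 7287393484800/96889010407 ≈ 75.2138.


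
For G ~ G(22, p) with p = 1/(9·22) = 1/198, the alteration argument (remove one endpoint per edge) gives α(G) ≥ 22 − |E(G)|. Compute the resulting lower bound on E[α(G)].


E[|E(G)|] = C(22, 2)·p = 231 · (1/198) = 7/6.
E[α(G)] ≥ n − E[|E(G)|] = 22 − 7/6 = 125/6.
Numerically: ≈ 20.833333.
(This is only a lower bound; the true E[α(G)] may be larger.)

E[α(G)] ≥ 125/6 ≈ 20.833333.


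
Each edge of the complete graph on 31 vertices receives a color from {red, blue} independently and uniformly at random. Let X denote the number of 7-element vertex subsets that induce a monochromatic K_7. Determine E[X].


Let X = Σ_S X_S over the C(31, 7) = 2629575 subsets S of size 7, where X_S = 1 if the K_7 on S is monochromatic.
For a fixed S, the K_7 on S has C(7, 2) = 21 edges. P[all 21 edges red] = (1/2)^21, and likewise for blue, so P[monochromatic] = 2·(1/2)^21 = 2^{1 − 21} = 1/1048576.
By linearity of expectation: E[X] = C(31, 7) · 2^{1 − 21} = 2629575 · 1/1048576 = 2629575/1048576.
Numerically: E[X] ≈ 2.508.

E[X] = C(31,7)·2^(1−C(7,2)) = 2629575/1048576 ≈ 2.508.


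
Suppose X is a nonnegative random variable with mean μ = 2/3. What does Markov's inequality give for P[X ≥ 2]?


μ = E[X] = 2/3, a = 2.
Markov: P[X ≥ 2] ≤ μ/a = (2/3)/2 = 1/3.
Numerically: ≈ 0.3333.
(Since a = 2 > μ = 0.6667, the bound 1/3 is < 1 and informative.)

P[X ≥ 2] ≤ 1/3 ≈ 0.3333.


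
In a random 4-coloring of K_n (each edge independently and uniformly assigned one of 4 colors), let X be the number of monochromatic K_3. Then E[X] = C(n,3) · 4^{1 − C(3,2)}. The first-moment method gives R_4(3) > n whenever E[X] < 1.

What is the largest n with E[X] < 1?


We need C(n, 3) · 4^{1 − 3} < 1, i.e. C(n, 3) < 4^{3 − 1} = 16.
Check values of n near the boundary:
  n = 3: C(3, 3) = 1; 1 < 16? YES
  n = 4: C(4, 3) = 4; 4 < 16? YES
  n = 5: C(5, 3) = 10; 10 < 16? YES
  n = 6: C(6, 3) = 20; 20 < 16? NO
The largest n with C(n, 3) < 16 is n = 5 (where E[X] = 5/8 ≈ 0.625000). Hence R_4(3) > 5, i.e. R_4(3) ≥ 6.

Largest n = 5; hence R_4(3) > 5.


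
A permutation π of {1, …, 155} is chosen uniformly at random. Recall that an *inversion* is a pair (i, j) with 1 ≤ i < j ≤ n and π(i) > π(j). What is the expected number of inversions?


Write X = Σ X_I over the C(155, 2) = 11935 pairs i < j, with X_I the indicator of one inversion.
There are 11935 indicators.
For each fixed pair i < j, the values π(i) and π(j) are two distinct elements of {1, …, 155} in uniformly random order; by symmetry P[π(i) > π(j)] = 1/2.
By linearity: E[X] = 11935 · (1/2) = C(155, 2) · (1/2) = 11935/2 = 11935/2 ≈ 5967.50000.

E[X] = 11935/2 = 5967.50000.


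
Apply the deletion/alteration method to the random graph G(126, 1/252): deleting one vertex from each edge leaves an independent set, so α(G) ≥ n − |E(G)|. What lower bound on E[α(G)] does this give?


E[|E(G)|] = C(126, 2)·p = 7875 · (1/252) = 125/4.
E[α(G)] ≥ n − E[|E(G)|] = 126 − 125/4 = 379/4.
Numerically: ≈ 94.7500.
(This is only a lower bound; the true E[α(G)] may be larger.)

E[α(G)] ≥ 379/4 ≈ 94.7500.


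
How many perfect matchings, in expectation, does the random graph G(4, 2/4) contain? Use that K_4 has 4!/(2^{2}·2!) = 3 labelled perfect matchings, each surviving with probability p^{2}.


K_4 has 4!/(2^{2}·2!) = 3 labelled perfect matchings.
For each such perfect matching H, let X_H = 1 if all 2 edges of H are present in G. Then P[X_H = 1] = p^{2} = (1/2)^{2} = 1/4.
By linearity: E[X] = Σ_H E[X_H] = 3 · p^{2} = 3 · 1/4 = 3/4.
Numerically: E[X] ≈ 0.75.

E[X] = 3 · (1/2)^{2} = 3/4 ≈ 0.75.


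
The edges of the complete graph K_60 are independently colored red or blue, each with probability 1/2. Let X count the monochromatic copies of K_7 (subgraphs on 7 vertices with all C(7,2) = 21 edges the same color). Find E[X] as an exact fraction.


Let X = Σ_S X_S over the C(60, 7) = 386206920 subsets S of size 7, where X_S = 1 if the K_7 on S is monochromatic.
For a fixed S, the K_7 on S has C(7, 2) = 21 edges. P[all 21 edges red] = (1/2)^21, and likewise for blue, so P[monochromatic] = 2·(1/2)^21 = 2^{1 − 21} = 1/1048576.
Summing: E[X] = C(60, 7) · 2^{1 − 21} = 386206920 · 1/1048576 = 48275865/131072.
Numerically: E[X] ≈ 368.316.

E[X] = C(60,7)·2^(1−C(7,2)) = 48275865/131072 ≈ 368.316.


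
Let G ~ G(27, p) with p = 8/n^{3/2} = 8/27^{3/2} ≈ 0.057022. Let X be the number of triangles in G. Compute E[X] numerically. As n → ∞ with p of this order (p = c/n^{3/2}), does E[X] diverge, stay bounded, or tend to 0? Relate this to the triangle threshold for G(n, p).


Number of potential triangles: C(27, 3) = 2925.
Each occurs with probability p³ ≈ (0.057022)³ ≈ 1.8540994e-04.
By linearity: E[X] = C(27, 3)·p³ ≈ 2925 · 1.8540994e-04 ≈ 0.54232.
Since α = 3/2 > 1, p = c/n^{3/2} = o(1/n) is below the triangle threshold p ~ 1/n. Asymptotically E[X] ~ (c³/6)·n^{3(1−α)} = (8³/6)·n^{-1.5} → 0, so by Markov's inequality G has no triangles w.h.p.

E[X] ≈ 0.54232; in regime p = Θ(1/n^{3/2}) E[X] tends to 0 (below the triangle threshold p ~ 1/n).


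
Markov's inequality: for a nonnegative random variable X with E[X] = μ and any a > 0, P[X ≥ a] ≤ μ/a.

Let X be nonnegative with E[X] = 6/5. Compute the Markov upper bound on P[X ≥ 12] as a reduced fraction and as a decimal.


μ = E[X] = 6/5, a = 12.
Markov: P[X ≥ 12] ≤ μ/a = (6/5)/12 = 1/10.
Numerically: ≈ 0.100.
(Since a = 12 > μ = 1.200, the bound 1/10 is < 1 and informative.)

P[X ≥ 12] ≤ 1/10 ≈ 0.100.


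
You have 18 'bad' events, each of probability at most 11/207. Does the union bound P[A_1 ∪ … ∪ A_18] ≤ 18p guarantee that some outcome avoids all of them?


Union bound: P[∪_{i=1}^{18} A_i] ≤ Σ_i P[A_i] ≤ 18·p = 18·(11/207) = 22/23.
Numerically: 22/23 ≈ 0.9565.
Is 22/23 < 1? YES.
Since P[∪ A_i] ≤ 22/23 < 1, the complement has P[∩ A_i^c] ≥ 1 − 22/23 = 1/23 > 0, so some outcome avoids every A_i.

18·p = 22/23 ≈ 0.9565; existence CERTIFIED by the union bound.


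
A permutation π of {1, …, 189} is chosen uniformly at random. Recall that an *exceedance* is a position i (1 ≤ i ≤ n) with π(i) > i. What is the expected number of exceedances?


Write X = Σ_{i=1}^{189} X_i, where X_i = 1_{π(i) > i}.
For each fixed i, π(i) is uniform over {1, …, 189} (marginal of a uniform permutation), so P[π(i) > i] = (n − i)/n. Summing: Σ_{i=1}^{189} (n − i)/n = (0 + 1 + … + 188)/189 = 189(189 − 1)/(2·189) = (189 − 1)/2.
Hence E[X] = Σ_{i=1}^{189} (189 − i)/189 = 94 ≈ 94.00000.

E[X] = 94 = 94.00000.


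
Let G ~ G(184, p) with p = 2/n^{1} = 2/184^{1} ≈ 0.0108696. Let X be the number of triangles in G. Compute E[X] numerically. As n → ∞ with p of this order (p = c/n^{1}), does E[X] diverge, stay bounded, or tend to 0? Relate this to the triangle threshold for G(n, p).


Number of potential triangles: C(184, 3) = 1021384.
Each occurs with probability p³ ≈ (0.0108696)³ ≈ 1.28421139e-06.
By linearity: E[X] = C(184, 3)·p³ ≈ 1021384 · 1.28421139e-06 ≈ 1.311673.
Here α = 1, so p = 2/n is exactly at the triangle threshold p ~ 1/n. Asymptotically E[X] → c³/6 = 2³/6 = 4/3 ≈ 1.333333, a bounded constant. In this regime the triangle count is asymptotically Poisson(c³/6).

E[X] ≈ 1.311673; in regime p = Θ(1/n^{1}) E[X] stays bounded (at the triangle threshold p ~ 1/n).


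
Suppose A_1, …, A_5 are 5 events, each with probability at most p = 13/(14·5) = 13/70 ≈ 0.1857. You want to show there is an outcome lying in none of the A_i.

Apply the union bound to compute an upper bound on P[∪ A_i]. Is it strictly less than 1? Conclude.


Union bound: P[∪_{i=1}^{5} A_i] ≤ Σ_i P[A_i] ≤ 5·p = 5·(13/70) = 13/14.
Numerically: 13/14 ≈ 0.9286.
Is 13/14 < 1? YES.
Since P[∪ A_i] ≤ 13/14 < 1, the complement has P[∩ A_i^c] ≥ 1 − 13/14 = 1/14 > 0, so some outcome avoids every A_i.

5·p = 13/14 ≈ 0.9286; existence CERTIFIED by the union bound.


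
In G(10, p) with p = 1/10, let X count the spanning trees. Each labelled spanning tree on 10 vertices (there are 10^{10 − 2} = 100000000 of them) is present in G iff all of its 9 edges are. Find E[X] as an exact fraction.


K_10 has 10^{10 − 2} = 100000000 labelled spanning trees.
For each such spanning tree H, let X_H = 1 if all 9 edges of H are present in G. Then P[X_H = 1] = p^{9} = (1/10)^{9} = 1/1000000000.
By linearity of expectation: E[X] = Σ_H E[X_H] = 100000000 · p^{9} = 100000000 · 1/1000000000 = 1/10.
Numerically: E[X] ≈ 0.1.

E[X] = 100000000 · (1/10)^{9} = 1/10 ≈ 0.1.


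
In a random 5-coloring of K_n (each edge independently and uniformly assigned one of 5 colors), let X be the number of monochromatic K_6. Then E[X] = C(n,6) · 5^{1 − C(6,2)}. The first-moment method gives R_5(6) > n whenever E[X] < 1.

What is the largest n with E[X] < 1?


We need C(n, 6) · 5^{1 − 15} < 1, i.e. C(n, 6) < 5^{15 − 1} = 6103515625.
Check values of n near the boundary:
  n = 127: C(127, 6) = 5169379425; 5169379425 < 6103515625? YES
  n = 128: C(128, 6) = 5423611200; 5423611200 < 6103515625? YES
  n = 129: C(129, 6) = 5688177600; 5688177600 < 6103515625? YES
  n = 130: C(130, 6) = 5963412000; 5963412000 < 6103515625? YES
  n = 131: C(131, 6) = 6249655776; 6249655776 < 6103515625? NO
  n = 132: C(132, 6) = 6547258432; 6547258432 < 6103515625? NO
  n = 133: C(133, 6) = 6856577728; 6856577728 < 6103515625? NO
The largest n with C(n, 6) < 6103515625 is n = 130 (where E[X] = 47707296/48828125 ≈ 0.977). Hence R_5(6) > 130, i.e. R_5(6) ≥ 131.

Largest n = 130; hence R_5(6) > 130.


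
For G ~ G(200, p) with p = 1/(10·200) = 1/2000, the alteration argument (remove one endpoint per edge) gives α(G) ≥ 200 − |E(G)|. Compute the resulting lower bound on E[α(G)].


E[|E(G)|] = C(200, 2)·p = 19900 · (1/2000) = 199/20.
E[α(G)] ≥ n − E[|E(G)|] = 200 − 199/20 = 3801/20.
Numerically: ≈ 190.050.
(This is only a lower bound; the true E[α(G)] may be larger.)

E[α(G)] ≥ 3801/20 ≈ 190.050.


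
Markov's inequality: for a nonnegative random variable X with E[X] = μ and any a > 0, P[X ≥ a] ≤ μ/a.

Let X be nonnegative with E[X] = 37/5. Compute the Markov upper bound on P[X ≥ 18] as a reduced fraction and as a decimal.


μ = E[X] = 37/5, a = 18.
Markov: P[X ≥ 18] ≤ μ/a = (37/5)/18 = 37/90.
Numerically: ≈ 0.41111.
(Since a = 18 > μ = 7.40000, the bound 37/90 is < 1 and informative.)

P[X ≥ 18] ≤ 37/90 ≈ 0.41111.


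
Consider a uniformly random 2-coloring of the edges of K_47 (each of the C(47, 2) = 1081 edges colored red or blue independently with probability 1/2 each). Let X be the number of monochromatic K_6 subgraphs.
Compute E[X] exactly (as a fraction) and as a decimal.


Let X = Σ_S X_S over the C(47, 6) = 10737573 subsets S of size 6, where X_S = 1 if the K_6 on S is monochromatic.
For a fixed S, the K_6 on S has C(6, 2) = 15 edges. P[all 15 edges red] = (1/2)^15, and likewise for blue, so P[monochromatic] = 2·(1/2)^15 = 2^{1 − 15} = 1/16384.
By linearity of expectation: E[X] = C(47, 6) · 2^{1 − 15} = 10737573 · 1/16384 = 10737573/16384.
Numerically: E[X] ≈ 655.3694.

E[X] = C(47,6)·2^(1−C(6,2)) = 10737573/16384 ≈ 655.3694.


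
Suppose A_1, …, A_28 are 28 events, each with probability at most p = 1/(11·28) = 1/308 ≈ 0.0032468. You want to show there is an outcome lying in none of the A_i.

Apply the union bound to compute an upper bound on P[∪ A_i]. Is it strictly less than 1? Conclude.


Union bound: P[∪_{i=1}^{28} A_i] ≤ Σ_i P[A_i] ≤ 28·p = 28·(1/308) = 1/11.
Numerically: 1/11 ≈ 0.0909091.
Is 1/11 < 1? YES.
Since P[∪ A_i] ≤ 1/11 < 1, the complement has P[∩ A_i^c] ≥ 1 − 1/11 = 10/11 > 0, so some outcome avoids every A_i.

28·p = 1/11 ≈ 0.0909091; existence CERTIFIED by the union bound.


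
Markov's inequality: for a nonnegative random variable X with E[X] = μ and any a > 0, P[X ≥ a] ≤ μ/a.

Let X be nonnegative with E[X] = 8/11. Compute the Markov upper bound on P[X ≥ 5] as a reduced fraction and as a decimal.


μ = E[X] = 8/11, a = 5.
Markov: P[X ≥ 5] ≤ μ/a = (8/11)/5 = 8/55.
Numerically: ≈ 0.145455.
(Since a = 5 > μ = 0.727273, the bound 8/55 is < 1 and informative.)

P[X ≥ 5] ≤ 8/55 ≈ 0.145455.


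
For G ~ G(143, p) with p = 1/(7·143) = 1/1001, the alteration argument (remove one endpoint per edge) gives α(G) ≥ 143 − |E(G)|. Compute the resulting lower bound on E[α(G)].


E[|E(G)|] = C(143, 2)·p = 10153 · (1/1001) = 71/7.
E[α(G)] ≥ n − E[|E(G)|] = 143 − 71/7 = 930/7.
Numerically: ≈ 132.857.
(This is only a lower bound; the true E[α(G)] may be larger.)

E[α(G)] ≥ 930/7 ≈ 132.857.


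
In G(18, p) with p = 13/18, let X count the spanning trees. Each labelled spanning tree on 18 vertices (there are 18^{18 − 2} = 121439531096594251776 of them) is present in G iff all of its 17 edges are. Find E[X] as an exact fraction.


K_18 has 18^{18 − 2} = 121439531096594251776 labelled spanning trees.
For each such spanning tree H, let X_H = 1 if all 17 edges of H are present in G. Then P[X_H = 1] = p^{17} = (13/18)^{17} = 8650415919381337933/2185911559738696531968.
By linearity: E[X] = Σ_H E[X_H] = 121439531096594251776 · p^{17} = 121439531096594251776 · 8650415919381337933/2185911559738696531968 = 8650415919381337933/18.
Numerically: E[X] ≈ 4.80579e+17.

E[X] = 121439531096594251776 · (13/18)^{17} = 8650415919381337933/18 ≈ 4.80579e+17.


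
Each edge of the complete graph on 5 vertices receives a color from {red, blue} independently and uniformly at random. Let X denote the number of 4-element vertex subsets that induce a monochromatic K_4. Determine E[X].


Let X = Σ_S X_S over the C(5, 4) = 5 subsets S of size 4, where X_S = 1 if the K_4 on S is monochromatic.
For a fixed S, the K_4 on S has C(4, 2) = 6 edges. P[all 6 edges red] = (1/2)^6, and likewise for blue, so P[monochromatic] = 2·(1/2)^6 = 2^{1 − 6} = 1/32.
By linearity of expectation: E[X] = C(5, 4) · 2^{1 − 6} = 5 · 1/32 = 5/32.
Numerically: E[X] ≈ 0.156.

E[X] = C(5,4)·2^(1−C(4,2)) = 5/32 ≈ 0.156.


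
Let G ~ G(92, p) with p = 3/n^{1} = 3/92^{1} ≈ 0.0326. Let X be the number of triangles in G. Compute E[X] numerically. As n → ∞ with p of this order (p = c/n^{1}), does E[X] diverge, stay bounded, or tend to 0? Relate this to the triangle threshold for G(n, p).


Number of potential triangles: C(92, 3) = 125580.
Each occurs with probability p³ ≈ (0.0326)³ ≈ 3.46737e-05.
By linearity: E[X] = C(92, 3)·p³ ≈ 125580 · 3.46737e-05 ≈ 4.354.
Here α = 1, so p = 3/n is exactly at the triangle threshold p ~ 1/n. Asymptotically E[X] → c³/6 = 3³/6 = 9/2 ≈ 4.500, a bounded constant. In this regime the triangle count is asymptotically Poisson(c³/6).

E[X] ≈ 4.354; in regime p = Θ(1/n^{1}) E[X] stays bounded (at the triangle threshold p ~ 1/n).


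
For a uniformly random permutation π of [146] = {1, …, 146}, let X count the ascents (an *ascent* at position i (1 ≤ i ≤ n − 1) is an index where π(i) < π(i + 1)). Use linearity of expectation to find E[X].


Write X = Σ X_I over i = 1, …, 145, with X_I the indicator of one ascent.
There are 145 indicators.
For each fixed i, the pair (π(i), π(i+1)) is a uniformly random ordered pair of distinct values from {1, …, 146}; by symmetry P[π(i) < π(i+1)] = 1/2.
By linearity: E[X] = 145 · (1/2) = (146 − 1) · (1/2) = 145/2 ≈ 72.5000.

E[X] = 145/2 = 72.5000.


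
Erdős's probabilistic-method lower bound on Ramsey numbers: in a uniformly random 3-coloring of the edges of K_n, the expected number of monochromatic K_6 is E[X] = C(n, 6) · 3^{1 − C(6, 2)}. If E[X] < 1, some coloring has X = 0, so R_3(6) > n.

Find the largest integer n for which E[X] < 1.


We need C(n, 6) · 3^{1 − 15} < 1, i.e. C(n, 6) < 3^{15 − 1} = 4782969.
Check values of n near the boundary:
  n = 35: C(35, 6) = 1623160; 1623160 < 4782969? YES
  n = 36: C(36, 6) = 1947792; 1947792 < 4782969? YES
  n = 37: C(37, 6) = 2324784; 2324784 < 4782969? YES
  n = 38: C(38, 6) = 2760681; 2760681 < 4782969? YES
  n = 39: C(39, 6) = 3262623; 3262623 < 4782969? YES
  n = 40: C(40, 6) = 3838380; 3838380 < 4782969? YES
  n = 41: C(41, 6) = 4496388; 4496388 < 4782969? YES
  n = 42: C(42, 6) = 5245786; 5245786 < 4782969? NO
The largest n with C(n, 6) < 4782969 is n = 41 (where E[X] = 1498796/1594323 ≈ 0.940). Hence R_3(6) > 41, i.e. R_3(6) ≥ 42.

Largest n = 41; hence R_3(6) > 41.


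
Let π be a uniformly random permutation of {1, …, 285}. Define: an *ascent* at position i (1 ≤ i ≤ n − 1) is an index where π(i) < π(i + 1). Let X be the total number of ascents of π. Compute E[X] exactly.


Write X = Σ X_I over i = 1, …, 284, with X_I the indicator of one ascent.
There are 284 indicators.
For each fixed i, the pair (π(i), π(i+1)) is a uniformly random ordered pair of distinct values from {1, …, 285}; by symmetry P[π(i) < π(i+1)] = 1/2.
By linearity: E[X] = 284 · (1/2) = (285 − 1) · (1/2) = 142 ≈ 142.0000.

E[X] = 142 = 142.0000.


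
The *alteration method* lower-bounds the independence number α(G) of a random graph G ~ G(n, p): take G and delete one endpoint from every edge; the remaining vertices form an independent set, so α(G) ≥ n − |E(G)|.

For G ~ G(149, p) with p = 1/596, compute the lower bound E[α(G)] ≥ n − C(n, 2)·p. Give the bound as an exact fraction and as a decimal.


E[|E(G)|] = C(149, 2)·p = 11026 · (1/596) = 37/2.
E[α(G)] ≥ n − E[|E(G)|] = 149 − 37/2 = 261/2.
Numerically: ≈ 130.5000.
(This is only a lower bound; the true E[α(G)] may be larger.)

E[α(G)] ≥ 261/2 ≈ 130.5000.


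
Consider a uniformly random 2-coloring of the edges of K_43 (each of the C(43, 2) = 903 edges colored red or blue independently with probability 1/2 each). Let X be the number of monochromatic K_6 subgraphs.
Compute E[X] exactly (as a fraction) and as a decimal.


Let X = Σ_S X_S over the C(43, 6) = 6096454 subsets S of size 6, where X_S = 1 if the K_6 on S is monochromatic.
For a fixed S, the K_6 on S has C(6, 2) = 15 edges. P[all 15 edges red] = (1/2)^15, and likewise for blue, so P[monochromatic] = 2·(1/2)^15 = 2^{1 − 15} = 1/16384.
By linearity: E[X] = C(43, 6) · 2^{1 − 15} = 6096454 · 1/16384 = 3048227/8192.
Numerically: E[X] ≈ 372.098022.

E[X] = C(43,6)·2^(1−C(6,2)) = 3048227/8192 ≈ 372.098022.


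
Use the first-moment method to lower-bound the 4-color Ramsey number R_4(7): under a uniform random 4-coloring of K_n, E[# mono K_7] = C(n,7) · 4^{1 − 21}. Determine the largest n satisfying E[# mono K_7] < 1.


We need C(n, 7) · 4^{1 − 21} < 1, i.e. C(n, 7) < 4^{21 − 1} = 1099511627776.
Check values of n near the boundary:
  n = 174: C(174, 7) = 847879782984; 847879782984 < 1099511627776? YES
  n = 175: C(175, 7) = 883208107275; 883208107275 < 1099511627776? YES
  n = 176: C(176, 7) = 919790691600; 919790691600 < 1099511627776? YES
  n = 177: C(177, 7) = 957664425960; 957664425960 < 1099511627776? YES
  n = 178: C(178, 7) = 996867063280; 996867063280 < 1099511627776? YES
  n = 179: C(179, 7) = 1037437234460; 1037437234460 < 1099511627776? YES
  n = 180: C(180, 7) = 1079414463600; 1079414463600 < 1099511627776? YES
  n = 181: C(181, 7) = 1122839183400; 1122839183400 < 1099511627776? NO
  n = 182: C(182, 7) = 1167752750736; 1167752750736 < 1099511627776? NO
The largest n with C(n, 7) < 1099511627776 is n = 180 (where E[X] = 67463403975/68719476736 ≈ 0.9817). Hence R_4(7) > 180, i.e. R_4(7) ≥ 181.

Largest n = 180; hence R_4(7) > 180.


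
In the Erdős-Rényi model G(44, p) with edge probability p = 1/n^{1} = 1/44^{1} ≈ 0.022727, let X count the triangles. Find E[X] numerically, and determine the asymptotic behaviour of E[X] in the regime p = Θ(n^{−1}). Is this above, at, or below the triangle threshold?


Number of potential triangles: C(44, 3) = 13244.
Each occurs with probability p³ ≈ (0.022727)³ ≈ 1.1739294e-05.
By linearity: E[X] = C(44, 3)·p³ ≈ 13244 · 1.1739294e-05 ≈ 0.15548.
Here α = 1, so p = 1/n is exactly at the triangle threshold p ~ 1/n. Asymptotically E[X] → c³/6 = 1³/6 = 1/6 ≈ 0.16667, a bounded constant. In this regime the triangle count is asymptotically Poisson(c³/6).

E[X] ≈ 0.15548; in regime p = Θ(1/n^{1}) E[X] stays bounded (at the triangle threshold p ~ 1/n).


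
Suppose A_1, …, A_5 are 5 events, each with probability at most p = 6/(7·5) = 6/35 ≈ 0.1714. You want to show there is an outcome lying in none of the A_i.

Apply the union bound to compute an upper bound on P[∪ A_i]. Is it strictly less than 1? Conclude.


Union bound: P[∪_{i=1}^{5} A_i] ≤ Σ_i P[A_i] ≤ 5·p = 5·(6/35) = 6/7.
Numerically: 6/7 ≈ 0.8571.
Is 6/7 < 1? YES.
Since P[∪ A_i] ≤ 6/7 < 1, the complement has P[∩ A_i^c] ≥ 1 − 6/7 = 1/7 > 0, so some outcome avoids every A_i.

5·p = 6/7 ≈ 0.8571; existence CERTIFIED by the union bound.


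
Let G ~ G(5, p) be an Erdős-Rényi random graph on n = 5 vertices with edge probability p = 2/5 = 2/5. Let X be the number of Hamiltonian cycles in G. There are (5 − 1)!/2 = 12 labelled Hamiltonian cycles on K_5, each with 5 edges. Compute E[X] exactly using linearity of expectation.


K_5 has (5 − 1)!/2 = 12 labelled Hamiltonian cycles.
For each such Hamiltonian cycle H, let X_H = 1 if all 5 edges of H are present in G. Then P[X_H = 1] = p^{5} = (2/5)^{5} = 32/3125.
By linearity: E[X] = Σ_H E[X_H] = 12 · p^{5} = 12 · 32/3125 = 384/3125.
Numerically: E[X] ≈ 0.123.

E[X] = 12 · (2/5)^{5} = 384/3125 ≈ 0.123.


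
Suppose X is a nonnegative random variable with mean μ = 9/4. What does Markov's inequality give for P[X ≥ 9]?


μ = E[X] = 9/4, a = 9.
Markov: P[X ≥ 9] ≤ μ/a = (9/4)/9 = 1/4.
Numerically: ≈ 0.2500.
(Since a = 9 > μ = 2.2500, the bound 1/4 is < 1 and informative.)

P[X ≥ 9] ≤ 1/4 ≈ 0.2500.


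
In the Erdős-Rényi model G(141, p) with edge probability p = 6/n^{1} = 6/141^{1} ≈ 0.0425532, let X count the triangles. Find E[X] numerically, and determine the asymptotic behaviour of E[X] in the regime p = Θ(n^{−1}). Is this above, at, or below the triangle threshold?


Number of potential triangles: C(141, 3) = 457310.
Each occurs with probability p³ ≈ (0.0425532)³ ≈ 7.70542173e-05.
By linearity: E[X] = C(141, 3)·p³ ≈ 457310 · 7.70542173e-05 ≈ 35.237664.
Here α = 1, so p = 6/n is exactly at the triangle threshold p ~ 1/n. Asymptotically E[X] → c³/6 = 6³/6 = 36 ≈ 36.000000, a bounded constant. In this regime the triangle count is asymptotically Poisson(c³/6).

E[X] ≈ 35.237664; in regime p = Θ(1/n^{1}) E[X] stays bounded (at the triangle threshold p ~ 1/n).


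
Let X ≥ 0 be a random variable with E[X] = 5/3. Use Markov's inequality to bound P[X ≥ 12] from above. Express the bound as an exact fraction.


μ = E[X] = 5/3, a = 12.
Markov: P[X ≥ 12] ≤ μ/a = (5/3)/12 = 5/36.
Numerically: ≈ 0.138889.
(Since a = 12 > μ = 1.666667, the bound 5/36 is < 1 and informative.)

P[X ≥ 12] ≤ 5/36 ≈ 0.138889.


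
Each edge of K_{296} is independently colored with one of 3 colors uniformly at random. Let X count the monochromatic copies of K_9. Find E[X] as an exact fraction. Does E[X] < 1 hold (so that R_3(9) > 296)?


E[X] = C(296, 9) · 3^{1 − 36} = 42513789098994080 · 3^{−35} = 42513789098994080/50031545098999707.
As a reduced fraction: E[X] = 42513789098994080/50031545098999707 ≈ 0.849740.
Is E[X] < 1? YES.
Since E[X] < 1, there exists a 3-coloring of K_{296} with no monochromatic K_9; hence R_3(9) > 296.

E[X] = 42513789098994080/50031545098999707 ≈ 0.849740; E[X] < 1, so R_3(9) > 296.


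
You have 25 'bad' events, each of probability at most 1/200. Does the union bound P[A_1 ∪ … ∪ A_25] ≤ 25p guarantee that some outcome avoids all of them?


Union bound: P[∪_{i=1}^{25} A_i] ≤ Σ_i P[A_i] ≤ 25·p = 25·(1/200) = 1/8.
Numerically: 1/8 ≈ 0.125000.
Is 1/8 < 1? YES.
Since P[∪ A_i] ≤ 1/8 < 1, the complement has P[∩ A_i^c] ≥ 1 − 1/8 = 7/8 > 0, so some outcome avoids every A_i.

25·p = 1/8 ≈ 0.125000; existence CERTIFIED by the union bound.


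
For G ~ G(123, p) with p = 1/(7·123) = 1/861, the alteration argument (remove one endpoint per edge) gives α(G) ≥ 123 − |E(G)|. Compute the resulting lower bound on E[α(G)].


E[|E(G)|] = C(123, 2)·p = 7503 · (1/861) = 61/7.
E[α(G)] ≥ n − E[|E(G)|] = 123 − 61/7 = 800/7.
Numerically: ≈ 114.286.
(This is only a lower bound; the true E[α(G)] may be larger.)

E[α(G)] ≥ 800/7 ≈ 114.286.


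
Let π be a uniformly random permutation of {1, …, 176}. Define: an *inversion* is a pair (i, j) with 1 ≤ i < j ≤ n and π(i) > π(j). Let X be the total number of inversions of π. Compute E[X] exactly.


Write X = Σ X_I over the C(176, 2) = 15400 pairs i < j, with X_I the indicator of one inversion.
There are 15400 indicators.
For each fixed pair i < j, the values π(i) and π(j) are two distinct elements of {1, …, 176} in uniformly random order; by symmetry P[π(i) > π(j)] = 1/2.
By linearity: E[X] = 15400 · (1/2) = C(176, 2) · (1/2) = 15400/2 = 7700 ≈ 7700.00000.

E[X] = 7700 = 7700.00000.


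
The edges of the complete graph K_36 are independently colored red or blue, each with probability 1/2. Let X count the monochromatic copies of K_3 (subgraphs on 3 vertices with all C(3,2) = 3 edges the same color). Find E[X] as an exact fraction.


Let X = Σ_S X_S over the C(36, 3) = 7140 subsets S of size 3, where X_S = 1 if the K_3 on S is monochromatic.
For a fixed S, the K_3 on S has C(3, 2) = 3 edges. P[all 3 edges red] = (1/2)^3, and likewise for blue, so P[monochromatic] = 2·(1/2)^3 = 2^{1 − 3} = 1/4.
By linearity: E[X] = C(36, 3) · 2^{1 − 3} = 7140 · 1/4 = 1785.
Numerically: E[X] ≈ 1785.000000.

E[X] = C(36,3)·2^(1−C(3,2)) = 1785 ≈ 1785.000000.


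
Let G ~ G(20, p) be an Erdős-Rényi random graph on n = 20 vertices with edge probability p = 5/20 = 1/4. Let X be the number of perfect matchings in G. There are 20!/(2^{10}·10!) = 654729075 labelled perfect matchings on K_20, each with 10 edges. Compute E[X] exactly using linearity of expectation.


K_20 has 20!/(2^{10}·10!) = 654729075 labelled perfect matchings.
For each such perfect matching H, let X_H = 1 if all 10 edges of H are present in G. Then P[X_H = 1] = p^{10} = (1/4)^{10} = 1/1048576.
By linearity of expectation: E[X] = Σ_H E[X_H] = 654729075 · p^{10} = 654729075 · 1/1048576 = 654729075/1048576.
Numerically: E[X] ≈ 624.4.

E[X] = 654729075 · (1/4)^{10} = 654729075/1048576 ≈ 624.4.


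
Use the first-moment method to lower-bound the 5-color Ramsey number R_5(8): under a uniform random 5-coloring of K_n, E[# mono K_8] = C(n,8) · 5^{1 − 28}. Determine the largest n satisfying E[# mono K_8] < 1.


We need C(n, 8) · 5^{1 − 28} < 1, i.e. C(n, 8) < 5^{28 − 1} = 7450580596923828125.
Check values of n near the boundary:
  n = 860: C(860, 8) = 7182671140665308145; 7182671140665308145 < 7450580596923828125? YES
  n = 861: C(861, 8) = 7250034996615275865; 7250034996615275865 < 7450580596923828125? YES
  n = 862: C(862, 8) = 7317951015318931845; 7317951015318931845 < 7450580596923828125? YES
  n = 863: C(863, 8) = 7386423071602617757; 7386423071602617757 < 7450580596923828125? YES
  n = 864: C(864, 8) = 7455455062926006708; 7455455062926006708 < 7450580596923828125? NO
  n = 865: C(865, 8) = 7525050909487743060; 7525050909487743060 < 7450580596923828125? NO
  n = 866: C(866, 8) = 7595214554331451620; 7595214554331451620 < 7450580596923828125? NO
The largest n with C(n, 8) < 7450580596923828125 is n = 863 (where E[X] = 7386423071602617757/7450580596923828125 ≈ 0.9914). Hence R_5(8) > 863, i.e. R_5(8) ≥ 864.

Largest n = 863; hence R_5(8) > 863.


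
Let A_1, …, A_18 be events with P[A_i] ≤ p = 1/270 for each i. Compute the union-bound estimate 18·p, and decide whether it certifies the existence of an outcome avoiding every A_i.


Union bound: P[∪_{i=1}^{18} A_i] ≤ Σ_i P[A_i] ≤ 18·p = 18·(1/270) = 1/15.
Numerically: 1/15 ≈ 0.06667.
Is 1/15 < 1? YES.
Since P[∪ A_i] ≤ 1/15 < 1, the complement has P[∩ A_i^c] ≥ 1 − 1/15 = 14/15 > 0, so some outcome avoids every A_i.

18·p = 1/15 ≈ 0.06667; existence CERTIFIED by the union bound.


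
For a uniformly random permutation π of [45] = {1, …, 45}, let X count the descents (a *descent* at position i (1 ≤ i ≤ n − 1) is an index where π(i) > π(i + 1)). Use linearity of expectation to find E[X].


Write X = Σ X_I over i = 1, …, 44, with X_I the indicator of one descent.
There are 44 indicators.
For each fixed i, the pair (π(i), π(i+1)) is a uniformly random ordered pair of distinct values from {1, …, 45}; by symmetry P[π(i) > π(i+1)] = 1/2.
By linearity: E[X] = 44 · (1/2) = (45 − 1) · (1/2) = 22 ≈ 22.0000.

E[X] = 22 = 22.0000.


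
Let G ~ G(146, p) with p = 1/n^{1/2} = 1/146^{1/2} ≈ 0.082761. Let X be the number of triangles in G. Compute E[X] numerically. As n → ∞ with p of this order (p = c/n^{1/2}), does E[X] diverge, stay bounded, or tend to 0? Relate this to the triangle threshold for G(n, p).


Number of potential triangles: C(146, 3) = 508080.
Each occurs with probability p³ ≈ (0.082761)³ ≈ 5.6685335e-04.
By linearity: E[X] = C(146, 3)·p³ ≈ 508080 · 5.6685335e-04 ≈ 288.00685.
Since α = 1/2 < 1, p = c/n^{1/2} ≫ 1/n is above the triangle threshold p ~ 1/n. Asymptotically E[X] ~ (c³/6)·n^{3(1−α)} = (1³/6)·n^{1.5} → ∞; triangles are abundant w.h.p.

E[X] ≈ 288.00685; in regime p = Θ(1/n^{1/2}) E[X] diverges (above the triangle threshold p ~ 1/n).


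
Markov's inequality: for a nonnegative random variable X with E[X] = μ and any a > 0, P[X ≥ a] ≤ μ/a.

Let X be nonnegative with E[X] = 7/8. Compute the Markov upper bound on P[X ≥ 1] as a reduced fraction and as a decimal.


μ = E[X] = 7/8, a = 1.
Markov: P[X ≥ 1] ≤ μ/a = (7/8)/1 = 7/8.
Numerically: ≈ 0.875000.
(Since a = 1 > μ = 0.875000, the bound 7/8 is < 1 and informative.)

P[X ≥ 1] ≤ 7/8 ≈ 0.875000.


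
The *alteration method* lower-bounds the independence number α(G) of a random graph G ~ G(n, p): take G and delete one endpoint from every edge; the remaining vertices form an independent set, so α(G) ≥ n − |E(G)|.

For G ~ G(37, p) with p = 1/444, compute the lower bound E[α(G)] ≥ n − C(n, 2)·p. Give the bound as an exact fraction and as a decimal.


E[|E(G)|] = C(37, 2)·p = 666 · (1/444) = 3/2.
E[α(G)] ≥ n − E[|E(G)|] = 37 − 3/2 = 71/2.
Numerically: ≈ 35.50000.
(This is only a lower bound; the true E[α(G)] may be larger.)

E[α(G)] ≥ 71/2 ≈ 35.50000.


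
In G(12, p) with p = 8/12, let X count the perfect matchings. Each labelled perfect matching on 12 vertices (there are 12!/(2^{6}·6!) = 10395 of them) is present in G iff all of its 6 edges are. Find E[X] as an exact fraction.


K_12 has 12!/(2^{6}·6!) = 10395 labelled perfect matchings.
For each such perfect matching H, let X_H = 1 if all 6 edges of H are present in G. Then P[X_H = 1] = p^{6} = (2/3)^{6} = 64/729.
By linearity of expectation: E[X] = Σ_H E[X_H] = 10395 · p^{6} = 10395 · 64/729 = 24640/27.
Numerically: E[X] ≈ 913.

E[X] = 10395 · (2/3)^{6} = 24640/27 ≈ 913.


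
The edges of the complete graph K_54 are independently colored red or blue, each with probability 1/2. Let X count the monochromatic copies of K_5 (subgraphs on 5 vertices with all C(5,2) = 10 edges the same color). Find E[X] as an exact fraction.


Let X = Σ_S X_S over the C(54, 5) = 3162510 subsets S of size 5, where X_S = 1 if the K_5 on S is monochromatic.
For a fixed S, the K_5 on S has C(5, 2) = 10 edges. P[all 10 edges red] = (1/2)^10, and likewise for blue, so P[monochromatic] = 2·(1/2)^10 = 2^{1 − 10} = 1/512.
By linearity of expectation: E[X] = C(54, 5) · 2^{1 − 10} = 3162510 · 1/512 = 1581255/256.
Numerically: E[X] ≈ 6176.77734.

E[X] = C(54,5)·2^(1−C(5,2)) = 1581255/256 ≈ 6176.77734.


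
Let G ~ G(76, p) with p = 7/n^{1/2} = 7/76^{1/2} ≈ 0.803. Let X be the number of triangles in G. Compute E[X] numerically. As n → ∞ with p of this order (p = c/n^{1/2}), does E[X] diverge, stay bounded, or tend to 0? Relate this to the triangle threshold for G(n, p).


Number of potential triangles: C(76, 3) = 70300.
Each occurs with probability p³ ≈ (0.803)³ ≈ 5.17695e-01.
By linearity: E[X] = C(76, 3)·p³ ≈ 70300 · 5.17695e-01 ≈ 36393.938.
Since α = 1/2 < 1, p = c/n^{1/2} ≫ 1/n is above the triangle threshold p ~ 1/n. Asymptotically E[X] ~ (c³/6)·n^{3(1−α)} = (7³/6)·n^{1.5} → ∞; triangles are abundant w.h.p.

E[X] ≈ 36393.938; in regime p = Θ(1/n^{1/2}) E[X] diverges (above the triangle threshold p ~ 1/n).


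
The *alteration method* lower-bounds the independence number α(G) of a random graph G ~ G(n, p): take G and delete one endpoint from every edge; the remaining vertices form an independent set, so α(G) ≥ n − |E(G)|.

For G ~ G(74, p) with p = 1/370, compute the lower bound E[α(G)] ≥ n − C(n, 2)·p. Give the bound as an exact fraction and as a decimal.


E[|E(G)|] = C(74, 2)·p = 2701 · (1/370) = 73/10.
E[α(G)] ≥ n − E[|E(G)|] = 74 − 73/10 = 667/10.
Numerically: ≈ 66.700.
(This is only a lower bound; the true E[α(G)] may be larger.)

E[α(G)] ≥ 667/10 ≈ 66.700.
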